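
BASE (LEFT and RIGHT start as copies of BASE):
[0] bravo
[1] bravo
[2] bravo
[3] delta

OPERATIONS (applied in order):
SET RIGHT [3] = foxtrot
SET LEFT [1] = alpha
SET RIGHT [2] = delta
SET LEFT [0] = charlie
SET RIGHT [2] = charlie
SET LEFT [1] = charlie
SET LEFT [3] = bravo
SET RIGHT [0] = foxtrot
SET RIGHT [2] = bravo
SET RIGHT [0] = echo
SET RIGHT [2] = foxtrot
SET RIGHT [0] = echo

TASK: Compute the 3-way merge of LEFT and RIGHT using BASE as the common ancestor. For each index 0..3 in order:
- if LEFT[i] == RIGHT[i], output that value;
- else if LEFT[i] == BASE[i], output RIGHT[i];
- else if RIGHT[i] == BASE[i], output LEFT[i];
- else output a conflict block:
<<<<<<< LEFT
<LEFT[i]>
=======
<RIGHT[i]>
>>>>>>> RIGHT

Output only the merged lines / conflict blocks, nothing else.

Final LEFT:  [charlie, charlie, bravo, bravo]
Final RIGHT: [echo, bravo, foxtrot, foxtrot]
i=0: BASE=bravo L=charlie R=echo all differ -> CONFLICT
i=1: L=charlie, R=bravo=BASE -> take LEFT -> charlie
i=2: L=bravo=BASE, R=foxtrot -> take RIGHT -> foxtrot
i=3: BASE=delta L=bravo R=foxtrot all differ -> CONFLICT

Answer: <<<<<<< LEFT
charlie
=======
echo
>>>>>>> RIGHT
charlie
foxtrot
<<<<<<< LEFT
bravo
=======
foxtrot
>>>>>>> RIGHT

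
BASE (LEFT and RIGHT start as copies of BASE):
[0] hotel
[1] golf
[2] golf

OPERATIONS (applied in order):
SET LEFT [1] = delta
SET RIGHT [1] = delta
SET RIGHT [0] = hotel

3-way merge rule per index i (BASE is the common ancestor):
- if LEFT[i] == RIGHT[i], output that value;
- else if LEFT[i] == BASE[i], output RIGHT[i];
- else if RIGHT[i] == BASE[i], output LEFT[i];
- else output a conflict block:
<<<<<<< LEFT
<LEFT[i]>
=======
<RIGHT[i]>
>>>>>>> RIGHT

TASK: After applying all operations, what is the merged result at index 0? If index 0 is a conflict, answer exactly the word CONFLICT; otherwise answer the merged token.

Answer: hotel

Derivation:
Final LEFT:  [hotel, delta, golf]
Final RIGHT: [hotel, delta, golf]
i=0: L=hotel R=hotel -> agree -> hotel
i=1: L=delta R=delta -> agree -> delta
i=2: L=golf R=golf -> agree -> golf
Index 0 -> hotel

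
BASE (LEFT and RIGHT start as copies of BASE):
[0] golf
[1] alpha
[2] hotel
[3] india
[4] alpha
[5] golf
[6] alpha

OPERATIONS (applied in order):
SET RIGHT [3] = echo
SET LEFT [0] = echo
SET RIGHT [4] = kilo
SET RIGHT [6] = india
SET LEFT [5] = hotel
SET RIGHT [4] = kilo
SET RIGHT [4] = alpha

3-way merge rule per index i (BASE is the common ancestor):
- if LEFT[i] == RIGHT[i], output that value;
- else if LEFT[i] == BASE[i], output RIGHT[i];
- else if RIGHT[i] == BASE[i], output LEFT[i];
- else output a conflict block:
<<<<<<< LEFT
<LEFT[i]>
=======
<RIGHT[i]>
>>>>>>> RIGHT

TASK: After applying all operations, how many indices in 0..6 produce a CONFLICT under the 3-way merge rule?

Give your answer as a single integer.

Answer: 0

Derivation:
Final LEFT:  [echo, alpha, hotel, india, alpha, hotel, alpha]
Final RIGHT: [golf, alpha, hotel, echo, alpha, golf, india]
i=0: L=echo, R=golf=BASE -> take LEFT -> echo
i=1: L=alpha R=alpha -> agree -> alpha
i=2: L=hotel R=hotel -> agree -> hotel
i=3: L=india=BASE, R=echo -> take RIGHT -> echo
i=4: L=alpha R=alpha -> agree -> alpha
i=5: L=hotel, R=golf=BASE -> take LEFT -> hotel
i=6: L=alpha=BASE, R=india -> take RIGHT -> india
Conflict count: 0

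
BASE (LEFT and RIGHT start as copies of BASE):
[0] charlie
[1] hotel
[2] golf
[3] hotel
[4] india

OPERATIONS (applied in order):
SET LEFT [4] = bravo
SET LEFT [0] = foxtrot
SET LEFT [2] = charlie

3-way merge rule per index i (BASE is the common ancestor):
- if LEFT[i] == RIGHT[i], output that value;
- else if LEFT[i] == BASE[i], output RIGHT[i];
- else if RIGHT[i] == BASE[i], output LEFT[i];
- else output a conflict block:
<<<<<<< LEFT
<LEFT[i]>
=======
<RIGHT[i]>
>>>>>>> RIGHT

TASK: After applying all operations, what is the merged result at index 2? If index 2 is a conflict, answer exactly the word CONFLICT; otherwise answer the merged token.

Final LEFT:  [foxtrot, hotel, charlie, hotel, bravo]
Final RIGHT: [charlie, hotel, golf, hotel, india]
i=0: L=foxtrot, R=charlie=BASE -> take LEFT -> foxtrot
i=1: L=hotel R=hotel -> agree -> hotel
i=2: L=charlie, R=golf=BASE -> take LEFT -> charlie
i=3: L=hotel R=hotel -> agree -> hotel
i=4: L=bravo, R=india=BASE -> take LEFT -> bravo
Index 2 -> charlie

Answer: charlie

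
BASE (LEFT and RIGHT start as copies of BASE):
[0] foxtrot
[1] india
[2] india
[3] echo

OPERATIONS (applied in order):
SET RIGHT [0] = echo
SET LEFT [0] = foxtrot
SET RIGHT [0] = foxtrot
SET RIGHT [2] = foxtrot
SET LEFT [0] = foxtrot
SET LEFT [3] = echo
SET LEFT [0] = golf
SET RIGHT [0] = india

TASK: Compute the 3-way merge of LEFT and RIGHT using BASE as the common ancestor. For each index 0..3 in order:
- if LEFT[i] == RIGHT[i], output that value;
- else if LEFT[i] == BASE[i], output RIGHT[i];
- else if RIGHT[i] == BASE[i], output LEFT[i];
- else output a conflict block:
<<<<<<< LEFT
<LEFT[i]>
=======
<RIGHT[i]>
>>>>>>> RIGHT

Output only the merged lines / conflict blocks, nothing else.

Answer: <<<<<<< LEFT
golf
=======
india
>>>>>>> RIGHT
india
foxtrot
echo

Derivation:
Final LEFT:  [golf, india, india, echo]
Final RIGHT: [india, india, foxtrot, echo]
i=0: BASE=foxtrot L=golf R=india all differ -> CONFLICT
i=1: L=india R=india -> agree -> india
i=2: L=india=BASE, R=foxtrot -> take RIGHT -> foxtrot
i=3: L=echo R=echo -> agree -> echo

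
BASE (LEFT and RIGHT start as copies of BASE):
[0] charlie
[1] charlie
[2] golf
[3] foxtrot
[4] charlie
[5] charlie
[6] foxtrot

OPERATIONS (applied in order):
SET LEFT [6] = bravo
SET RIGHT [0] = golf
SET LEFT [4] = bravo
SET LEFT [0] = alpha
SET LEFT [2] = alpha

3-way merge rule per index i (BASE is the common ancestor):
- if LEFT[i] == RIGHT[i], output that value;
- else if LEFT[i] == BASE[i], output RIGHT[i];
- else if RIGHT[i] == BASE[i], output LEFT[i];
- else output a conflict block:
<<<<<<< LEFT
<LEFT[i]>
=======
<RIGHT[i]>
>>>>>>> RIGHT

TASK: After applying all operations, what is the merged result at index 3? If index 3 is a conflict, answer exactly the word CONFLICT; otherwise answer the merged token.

Answer: foxtrot

Derivation:
Final LEFT:  [alpha, charlie, alpha, foxtrot, bravo, charlie, bravo]
Final RIGHT: [golf, charlie, golf, foxtrot, charlie, charlie, foxtrot]
i=0: BASE=charlie L=alpha R=golf all differ -> CONFLICT
i=1: L=charlie R=charlie -> agree -> charlie
i=2: L=alpha, R=golf=BASE -> take LEFT -> alpha
i=3: L=foxtrot R=foxtrot -> agree -> foxtrot
i=4: L=bravo, R=charlie=BASE -> take LEFT -> bravo
i=5: L=charlie R=charlie -> agree -> charlie
i=6: L=bravo, R=foxtrot=BASE -> take LEFT -> bravo
Index 3 -> foxtrot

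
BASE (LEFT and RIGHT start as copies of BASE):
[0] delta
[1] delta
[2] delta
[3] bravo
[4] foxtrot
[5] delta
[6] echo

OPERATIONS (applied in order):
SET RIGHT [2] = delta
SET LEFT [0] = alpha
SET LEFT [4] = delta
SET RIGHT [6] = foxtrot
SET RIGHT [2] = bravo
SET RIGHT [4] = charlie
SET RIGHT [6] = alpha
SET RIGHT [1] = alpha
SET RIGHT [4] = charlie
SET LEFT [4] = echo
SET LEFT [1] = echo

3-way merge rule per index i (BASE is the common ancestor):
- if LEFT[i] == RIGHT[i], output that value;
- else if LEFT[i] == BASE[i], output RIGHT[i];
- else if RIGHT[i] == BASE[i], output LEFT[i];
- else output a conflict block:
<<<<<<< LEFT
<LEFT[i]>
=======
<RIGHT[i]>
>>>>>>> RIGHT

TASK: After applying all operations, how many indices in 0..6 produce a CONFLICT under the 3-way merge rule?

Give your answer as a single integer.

Answer: 2

Derivation:
Final LEFT:  [alpha, echo, delta, bravo, echo, delta, echo]
Final RIGHT: [delta, alpha, bravo, bravo, charlie, delta, alpha]
i=0: L=alpha, R=delta=BASE -> take LEFT -> alpha
i=1: BASE=delta L=echo R=alpha all differ -> CONFLICT
i=2: L=delta=BASE, R=bravo -> take RIGHT -> bravo
i=3: L=bravo R=bravo -> agree -> bravo
i=4: BASE=foxtrot L=echo R=charlie all differ -> CONFLICT
i=5: L=delta R=delta -> agree -> delta
i=6: L=echo=BASE, R=alpha -> take RIGHT -> alpha
Conflict count: 2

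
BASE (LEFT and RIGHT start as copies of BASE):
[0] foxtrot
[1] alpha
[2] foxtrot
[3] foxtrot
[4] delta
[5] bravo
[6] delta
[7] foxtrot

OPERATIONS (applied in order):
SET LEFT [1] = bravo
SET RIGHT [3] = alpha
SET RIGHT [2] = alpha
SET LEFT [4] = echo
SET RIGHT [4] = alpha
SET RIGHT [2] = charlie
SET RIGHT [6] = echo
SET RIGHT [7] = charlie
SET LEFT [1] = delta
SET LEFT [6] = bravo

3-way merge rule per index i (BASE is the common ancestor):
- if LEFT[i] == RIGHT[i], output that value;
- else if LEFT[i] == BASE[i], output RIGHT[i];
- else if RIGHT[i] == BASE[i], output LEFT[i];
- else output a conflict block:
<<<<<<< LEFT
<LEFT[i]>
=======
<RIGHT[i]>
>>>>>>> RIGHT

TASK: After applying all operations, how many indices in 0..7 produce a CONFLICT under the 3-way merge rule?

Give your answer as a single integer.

Final LEFT:  [foxtrot, delta, foxtrot, foxtrot, echo, bravo, bravo, foxtrot]
Final RIGHT: [foxtrot, alpha, charlie, alpha, alpha, bravo, echo, charlie]
i=0: L=foxtrot R=foxtrot -> agree -> foxtrot
i=1: L=delta, R=alpha=BASE -> take LEFT -> delta
i=2: L=foxtrot=BASE, R=charlie -> take RIGHT -> charlie
i=3: L=foxtrot=BASE, R=alpha -> take RIGHT -> alpha
i=4: BASE=delta L=echo R=alpha all differ -> CONFLICT
i=5: L=bravo R=bravo -> agree -> bravo
i=6: BASE=delta L=bravo R=echo all differ -> CONFLICT
i=7: L=foxtrot=BASE, R=charlie -> take RIGHT -> charlie
Conflict count: 2

Answer: 2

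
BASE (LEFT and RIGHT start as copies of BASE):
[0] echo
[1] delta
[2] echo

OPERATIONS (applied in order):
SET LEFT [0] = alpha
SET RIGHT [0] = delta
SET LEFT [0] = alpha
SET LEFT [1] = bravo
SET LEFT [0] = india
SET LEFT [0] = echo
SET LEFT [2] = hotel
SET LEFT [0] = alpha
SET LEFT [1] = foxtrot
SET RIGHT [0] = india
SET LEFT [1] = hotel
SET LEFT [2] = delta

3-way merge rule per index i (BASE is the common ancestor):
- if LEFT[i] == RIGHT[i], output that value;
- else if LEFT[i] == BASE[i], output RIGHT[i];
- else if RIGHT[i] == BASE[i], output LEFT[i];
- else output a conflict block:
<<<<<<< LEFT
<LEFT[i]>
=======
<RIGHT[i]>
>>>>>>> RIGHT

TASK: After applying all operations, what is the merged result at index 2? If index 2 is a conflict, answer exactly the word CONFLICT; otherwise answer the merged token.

Final LEFT:  [alpha, hotel, delta]
Final RIGHT: [india, delta, echo]
i=0: BASE=echo L=alpha R=india all differ -> CONFLICT
i=1: L=hotel, R=delta=BASE -> take LEFT -> hotel
i=2: L=delta, R=echo=BASE -> take LEFT -> delta
Index 2 -> delta

Answer: delta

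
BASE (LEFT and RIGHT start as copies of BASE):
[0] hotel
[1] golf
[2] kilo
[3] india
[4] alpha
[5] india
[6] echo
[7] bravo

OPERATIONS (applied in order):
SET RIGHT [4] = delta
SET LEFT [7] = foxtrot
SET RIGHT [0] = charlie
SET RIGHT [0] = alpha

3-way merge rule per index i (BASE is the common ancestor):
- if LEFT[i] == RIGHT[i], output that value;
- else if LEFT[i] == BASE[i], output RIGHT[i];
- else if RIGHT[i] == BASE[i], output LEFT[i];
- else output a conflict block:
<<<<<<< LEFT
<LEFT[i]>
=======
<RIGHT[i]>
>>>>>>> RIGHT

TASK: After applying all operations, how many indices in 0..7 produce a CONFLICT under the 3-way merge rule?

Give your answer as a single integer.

Answer: 0

Derivation:
Final LEFT:  [hotel, golf, kilo, india, alpha, india, echo, foxtrot]
Final RIGHT: [alpha, golf, kilo, india, delta, india, echo, bravo]
i=0: L=hotel=BASE, R=alpha -> take RIGHT -> alpha
i=1: L=golf R=golf -> agree -> golf
i=2: L=kilo R=kilo -> agree -> kilo
i=3: L=india R=india -> agree -> india
i=4: L=alpha=BASE, R=delta -> take RIGHT -> delta
i=5: L=india R=india -> agree -> india
i=6: L=echo R=echo -> agree -> echo
i=7: L=foxtrot, R=bravo=BASE -> take LEFT -> foxtrot
Conflict count: 0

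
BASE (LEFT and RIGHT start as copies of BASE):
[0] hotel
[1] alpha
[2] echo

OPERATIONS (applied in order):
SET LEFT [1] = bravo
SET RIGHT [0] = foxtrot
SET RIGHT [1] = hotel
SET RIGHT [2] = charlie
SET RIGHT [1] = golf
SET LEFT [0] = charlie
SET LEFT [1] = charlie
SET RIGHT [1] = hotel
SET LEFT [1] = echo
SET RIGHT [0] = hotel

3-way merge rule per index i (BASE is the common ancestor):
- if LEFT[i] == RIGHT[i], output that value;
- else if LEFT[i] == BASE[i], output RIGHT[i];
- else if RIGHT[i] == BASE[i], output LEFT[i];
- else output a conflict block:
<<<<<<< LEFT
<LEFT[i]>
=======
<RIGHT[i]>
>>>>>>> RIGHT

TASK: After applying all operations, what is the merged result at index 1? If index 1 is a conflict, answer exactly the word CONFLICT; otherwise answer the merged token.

Answer: CONFLICT

Derivation:
Final LEFT:  [charlie, echo, echo]
Final RIGHT: [hotel, hotel, charlie]
i=0: L=charlie, R=hotel=BASE -> take LEFT -> charlie
i=1: BASE=alpha L=echo R=hotel all differ -> CONFLICT
i=2: L=echo=BASE, R=charlie -> take RIGHT -> charlie
Index 1 -> CONFLICT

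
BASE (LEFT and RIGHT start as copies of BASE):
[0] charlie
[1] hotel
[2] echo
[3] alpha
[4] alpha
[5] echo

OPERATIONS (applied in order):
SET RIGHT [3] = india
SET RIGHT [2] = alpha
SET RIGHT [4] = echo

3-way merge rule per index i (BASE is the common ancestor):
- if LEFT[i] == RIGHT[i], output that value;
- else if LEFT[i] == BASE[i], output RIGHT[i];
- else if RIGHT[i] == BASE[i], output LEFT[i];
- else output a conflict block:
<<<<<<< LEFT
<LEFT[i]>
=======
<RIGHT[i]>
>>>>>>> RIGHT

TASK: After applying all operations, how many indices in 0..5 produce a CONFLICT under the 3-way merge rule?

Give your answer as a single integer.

Final LEFT:  [charlie, hotel, echo, alpha, alpha, echo]
Final RIGHT: [charlie, hotel, alpha, india, echo, echo]
i=0: L=charlie R=charlie -> agree -> charlie
i=1: L=hotel R=hotel -> agree -> hotel
i=2: L=echo=BASE, R=alpha -> take RIGHT -> alpha
i=3: L=alpha=BASE, R=india -> take RIGHT -> india
i=4: L=alpha=BASE, R=echo -> take RIGHT -> echo
i=5: L=echo R=echo -> agree -> echo
Conflict count: 0

Answer: 0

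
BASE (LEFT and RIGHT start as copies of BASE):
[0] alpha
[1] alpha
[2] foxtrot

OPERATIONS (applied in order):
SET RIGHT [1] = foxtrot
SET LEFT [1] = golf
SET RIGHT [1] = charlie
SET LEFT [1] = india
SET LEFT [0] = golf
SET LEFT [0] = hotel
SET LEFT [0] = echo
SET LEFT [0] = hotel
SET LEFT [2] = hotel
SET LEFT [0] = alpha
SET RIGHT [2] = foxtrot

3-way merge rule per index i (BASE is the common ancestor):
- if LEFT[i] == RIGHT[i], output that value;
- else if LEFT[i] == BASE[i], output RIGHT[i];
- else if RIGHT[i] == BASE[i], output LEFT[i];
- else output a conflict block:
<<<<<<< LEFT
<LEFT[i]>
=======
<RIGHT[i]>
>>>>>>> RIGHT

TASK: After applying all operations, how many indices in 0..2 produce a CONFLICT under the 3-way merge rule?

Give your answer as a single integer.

Final LEFT:  [alpha, india, hotel]
Final RIGHT: [alpha, charlie, foxtrot]
i=0: L=alpha R=alpha -> agree -> alpha
i=1: BASE=alpha L=india R=charlie all differ -> CONFLICT
i=2: L=hotel, R=foxtrot=BASE -> take LEFT -> hotel
Conflict count: 1

Answer: 1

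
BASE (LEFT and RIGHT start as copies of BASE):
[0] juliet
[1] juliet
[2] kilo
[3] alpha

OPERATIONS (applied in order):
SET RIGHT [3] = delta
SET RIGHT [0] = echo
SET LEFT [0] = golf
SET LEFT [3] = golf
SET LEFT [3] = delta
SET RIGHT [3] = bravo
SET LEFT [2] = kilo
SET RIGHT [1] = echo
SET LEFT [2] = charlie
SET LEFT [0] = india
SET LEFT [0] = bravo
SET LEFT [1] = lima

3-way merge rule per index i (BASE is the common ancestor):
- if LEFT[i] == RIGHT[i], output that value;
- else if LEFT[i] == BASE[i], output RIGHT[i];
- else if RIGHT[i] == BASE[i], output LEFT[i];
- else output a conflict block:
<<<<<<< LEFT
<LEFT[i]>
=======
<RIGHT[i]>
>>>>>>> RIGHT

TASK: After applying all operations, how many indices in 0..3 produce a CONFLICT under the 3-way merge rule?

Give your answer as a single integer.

Final LEFT:  [bravo, lima, charlie, delta]
Final RIGHT: [echo, echo, kilo, bravo]
i=0: BASE=juliet L=bravo R=echo all differ -> CONFLICT
i=1: BASE=juliet L=lima R=echo all differ -> CONFLICT
i=2: L=charlie, R=kilo=BASE -> take LEFT -> charlie
i=3: BASE=alpha L=delta R=bravo all differ -> CONFLICT
Conflict count: 3

Answer: 3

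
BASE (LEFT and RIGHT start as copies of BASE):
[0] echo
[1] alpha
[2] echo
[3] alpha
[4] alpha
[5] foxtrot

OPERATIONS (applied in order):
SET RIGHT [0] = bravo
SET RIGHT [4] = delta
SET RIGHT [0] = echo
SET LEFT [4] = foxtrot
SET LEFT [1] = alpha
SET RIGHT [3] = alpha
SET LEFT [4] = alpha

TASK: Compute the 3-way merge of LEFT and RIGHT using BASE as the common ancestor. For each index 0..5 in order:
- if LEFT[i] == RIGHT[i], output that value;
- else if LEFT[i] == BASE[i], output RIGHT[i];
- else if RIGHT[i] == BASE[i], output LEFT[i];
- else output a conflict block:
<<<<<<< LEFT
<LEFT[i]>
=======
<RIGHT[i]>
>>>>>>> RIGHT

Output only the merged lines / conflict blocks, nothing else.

Final LEFT:  [echo, alpha, echo, alpha, alpha, foxtrot]
Final RIGHT: [echo, alpha, echo, alpha, delta, foxtrot]
i=0: L=echo R=echo -> agree -> echo
i=1: L=alpha R=alpha -> agree -> alpha
i=2: L=echo R=echo -> agree -> echo
i=3: L=alpha R=alpha -> agree -> alpha
i=4: L=alpha=BASE, R=delta -> take RIGHT -> delta
i=5: L=foxtrot R=foxtrot -> agree -> foxtrot

Answer: echo
alpha
echo
alpha
delta
foxtrot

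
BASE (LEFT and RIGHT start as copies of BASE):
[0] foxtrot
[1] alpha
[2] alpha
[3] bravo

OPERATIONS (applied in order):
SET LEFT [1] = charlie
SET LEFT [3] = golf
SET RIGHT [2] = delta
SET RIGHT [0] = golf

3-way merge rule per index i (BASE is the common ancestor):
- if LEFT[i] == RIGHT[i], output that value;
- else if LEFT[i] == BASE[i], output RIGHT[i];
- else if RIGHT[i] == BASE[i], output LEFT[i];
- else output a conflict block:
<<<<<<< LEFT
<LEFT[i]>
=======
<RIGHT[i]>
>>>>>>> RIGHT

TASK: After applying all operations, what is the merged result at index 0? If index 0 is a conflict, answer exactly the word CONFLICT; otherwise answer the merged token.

Answer: golf

Derivation:
Final LEFT:  [foxtrot, charlie, alpha, golf]
Final RIGHT: [golf, alpha, delta, bravo]
i=0: L=foxtrot=BASE, R=golf -> take RIGHT -> golf
i=1: L=charlie, R=alpha=BASE -> take LEFT -> charlie
i=2: L=alpha=BASE, R=delta -> take RIGHT -> delta
i=3: L=golf, R=bravo=BASE -> take LEFT -> golf
Index 0 -> golf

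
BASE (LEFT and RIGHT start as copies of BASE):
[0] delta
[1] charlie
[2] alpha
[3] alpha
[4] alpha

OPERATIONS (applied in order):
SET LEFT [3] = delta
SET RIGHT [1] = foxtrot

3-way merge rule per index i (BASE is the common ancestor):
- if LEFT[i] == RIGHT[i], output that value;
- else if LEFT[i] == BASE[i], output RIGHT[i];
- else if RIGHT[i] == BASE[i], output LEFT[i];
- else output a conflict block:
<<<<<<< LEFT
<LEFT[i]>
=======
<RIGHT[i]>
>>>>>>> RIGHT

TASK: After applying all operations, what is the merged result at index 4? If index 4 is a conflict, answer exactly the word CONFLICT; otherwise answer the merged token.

Answer: alpha

Derivation:
Final LEFT:  [delta, charlie, alpha, delta, alpha]
Final RIGHT: [delta, foxtrot, alpha, alpha, alpha]
i=0: L=delta R=delta -> agree -> delta
i=1: L=charlie=BASE, R=foxtrot -> take RIGHT -> foxtrot
i=2: L=alpha R=alpha -> agree -> alpha
i=3: L=delta, R=alpha=BASE -> take LEFT -> delta
i=4: L=alpha R=alpha -> agree -> alpha
Index 4 -> alpha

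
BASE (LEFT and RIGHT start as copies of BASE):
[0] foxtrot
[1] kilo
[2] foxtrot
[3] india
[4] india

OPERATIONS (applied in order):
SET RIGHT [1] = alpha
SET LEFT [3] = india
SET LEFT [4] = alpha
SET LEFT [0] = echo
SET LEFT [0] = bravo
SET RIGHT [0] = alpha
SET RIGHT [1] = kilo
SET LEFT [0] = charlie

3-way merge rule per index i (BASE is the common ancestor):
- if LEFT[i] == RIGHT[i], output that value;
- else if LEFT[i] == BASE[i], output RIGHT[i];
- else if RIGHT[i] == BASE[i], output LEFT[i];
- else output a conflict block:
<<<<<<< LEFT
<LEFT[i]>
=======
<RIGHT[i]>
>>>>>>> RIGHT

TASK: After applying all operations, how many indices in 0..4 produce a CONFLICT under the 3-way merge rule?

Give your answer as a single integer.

Final LEFT:  [charlie, kilo, foxtrot, india, alpha]
Final RIGHT: [alpha, kilo, foxtrot, india, india]
i=0: BASE=foxtrot L=charlie R=alpha all differ -> CONFLICT
i=1: L=kilo R=kilo -> agree -> kilo
i=2: L=foxtrot R=foxtrot -> agree -> foxtrot
i=3: L=india R=india -> agree -> india
i=4: L=alpha, R=india=BASE -> take LEFT -> alpha
Conflict count: 1

Answer: 1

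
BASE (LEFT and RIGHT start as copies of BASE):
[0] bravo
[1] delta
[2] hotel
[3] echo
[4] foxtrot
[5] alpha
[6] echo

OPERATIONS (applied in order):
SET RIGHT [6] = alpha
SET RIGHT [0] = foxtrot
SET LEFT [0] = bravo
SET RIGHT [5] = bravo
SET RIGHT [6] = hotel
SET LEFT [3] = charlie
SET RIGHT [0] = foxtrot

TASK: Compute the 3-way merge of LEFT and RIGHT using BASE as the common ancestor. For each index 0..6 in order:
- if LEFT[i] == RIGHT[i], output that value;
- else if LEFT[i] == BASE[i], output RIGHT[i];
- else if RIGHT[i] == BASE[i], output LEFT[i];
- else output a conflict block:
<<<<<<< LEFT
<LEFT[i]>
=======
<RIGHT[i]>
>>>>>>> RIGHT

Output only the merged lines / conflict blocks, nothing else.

Answer: foxtrot
delta
hotel
charlie
foxtrot
bravo
hotel

Derivation:
Final LEFT:  [bravo, delta, hotel, charlie, foxtrot, alpha, echo]
Final RIGHT: [foxtrot, delta, hotel, echo, foxtrot, bravo, hotel]
i=0: L=bravo=BASE, R=foxtrot -> take RIGHT -> foxtrot
i=1: L=delta R=delta -> agree -> delta
i=2: L=hotel R=hotel -> agree -> hotel
i=3: L=charlie, R=echo=BASE -> take LEFT -> charlie
i=4: L=foxtrot R=foxtrot -> agree -> foxtrot
i=5: L=alpha=BASE, R=bravo -> take RIGHT -> bravo
i=6: L=echo=BASE, R=hotel -> take RIGHT -> hotel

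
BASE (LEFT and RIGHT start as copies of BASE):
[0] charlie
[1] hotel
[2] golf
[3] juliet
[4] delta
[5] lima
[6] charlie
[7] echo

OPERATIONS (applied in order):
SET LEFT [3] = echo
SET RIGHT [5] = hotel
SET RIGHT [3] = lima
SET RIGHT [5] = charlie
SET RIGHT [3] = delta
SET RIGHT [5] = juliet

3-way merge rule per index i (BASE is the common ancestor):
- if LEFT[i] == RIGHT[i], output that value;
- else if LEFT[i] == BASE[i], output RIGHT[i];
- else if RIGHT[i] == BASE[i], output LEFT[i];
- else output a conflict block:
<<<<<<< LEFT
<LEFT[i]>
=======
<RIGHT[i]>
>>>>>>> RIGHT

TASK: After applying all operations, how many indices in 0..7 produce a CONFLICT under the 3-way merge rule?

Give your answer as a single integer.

Final LEFT:  [charlie, hotel, golf, echo, delta, lima, charlie, echo]
Final RIGHT: [charlie, hotel, golf, delta, delta, juliet, charlie, echo]
i=0: L=charlie R=charlie -> agree -> charlie
i=1: L=hotel R=hotel -> agree -> hotel
i=2: L=golf R=golf -> agree -> golf
i=3: BASE=juliet L=echo R=delta all differ -> CONFLICT
i=4: L=delta R=delta -> agree -> delta
i=5: L=lima=BASE, R=juliet -> take RIGHT -> juliet
i=6: L=charlie R=charlie -> agree -> charlie
i=7: L=echo R=echo -> agree -> echo
Conflict count: 1

Answer: 1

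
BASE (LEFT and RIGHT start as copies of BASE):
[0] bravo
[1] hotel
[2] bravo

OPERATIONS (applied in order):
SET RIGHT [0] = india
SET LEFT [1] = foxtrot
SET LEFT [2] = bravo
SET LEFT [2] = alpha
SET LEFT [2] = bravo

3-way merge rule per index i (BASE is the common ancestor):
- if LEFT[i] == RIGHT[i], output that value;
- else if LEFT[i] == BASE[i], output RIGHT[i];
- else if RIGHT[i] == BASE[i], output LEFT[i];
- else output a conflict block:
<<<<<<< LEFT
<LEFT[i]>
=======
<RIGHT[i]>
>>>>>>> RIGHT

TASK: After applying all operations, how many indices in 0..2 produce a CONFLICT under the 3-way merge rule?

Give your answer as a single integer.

Answer: 0

Derivation:
Final LEFT:  [bravo, foxtrot, bravo]
Final RIGHT: [india, hotel, bravo]
i=0: L=bravo=BASE, R=india -> take RIGHT -> india
i=1: L=foxtrot, R=hotel=BASE -> take LEFT -> foxtrot
i=2: L=bravo R=bravo -> agree -> bravo
Conflict count: 0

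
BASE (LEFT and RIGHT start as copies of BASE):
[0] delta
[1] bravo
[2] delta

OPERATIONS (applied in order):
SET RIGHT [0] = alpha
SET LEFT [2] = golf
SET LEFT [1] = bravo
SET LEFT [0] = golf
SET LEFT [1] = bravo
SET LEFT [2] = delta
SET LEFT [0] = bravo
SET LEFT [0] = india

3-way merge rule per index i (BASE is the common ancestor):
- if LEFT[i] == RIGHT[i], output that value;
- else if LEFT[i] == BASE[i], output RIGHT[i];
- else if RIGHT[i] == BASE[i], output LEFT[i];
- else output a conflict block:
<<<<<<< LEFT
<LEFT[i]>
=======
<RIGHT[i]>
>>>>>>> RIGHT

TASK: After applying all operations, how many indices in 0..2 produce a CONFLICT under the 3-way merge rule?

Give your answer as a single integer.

Answer: 1

Derivation:
Final LEFT:  [india, bravo, delta]
Final RIGHT: [alpha, bravo, delta]
i=0: BASE=delta L=india R=alpha all differ -> CONFLICT
i=1: L=bravo R=bravo -> agree -> bravo
i=2: L=delta R=delta -> agree -> delta
Conflict count: 1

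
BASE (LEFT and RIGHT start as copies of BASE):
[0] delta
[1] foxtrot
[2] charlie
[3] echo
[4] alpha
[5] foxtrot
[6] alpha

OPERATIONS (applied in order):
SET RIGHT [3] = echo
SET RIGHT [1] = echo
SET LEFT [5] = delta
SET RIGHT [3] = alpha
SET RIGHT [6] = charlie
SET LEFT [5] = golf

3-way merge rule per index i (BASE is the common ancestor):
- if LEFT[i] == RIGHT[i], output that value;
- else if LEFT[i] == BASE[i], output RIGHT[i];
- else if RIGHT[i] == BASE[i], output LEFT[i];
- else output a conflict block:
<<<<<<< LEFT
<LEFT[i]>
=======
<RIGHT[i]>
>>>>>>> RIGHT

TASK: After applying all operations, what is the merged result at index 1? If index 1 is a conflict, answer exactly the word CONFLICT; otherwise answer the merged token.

Answer: echo

Derivation:
Final LEFT:  [delta, foxtrot, charlie, echo, alpha, golf, alpha]
Final RIGHT: [delta, echo, charlie, alpha, alpha, foxtrot, charlie]
i=0: L=delta R=delta -> agree -> delta
i=1: L=foxtrot=BASE, R=echo -> take RIGHT -> echo
i=2: L=charlie R=charlie -> agree -> charlie
i=3: L=echo=BASE, R=alpha -> take RIGHT -> alpha
i=4: L=alpha R=alpha -> agree -> alpha
i=5: L=golf, R=foxtrot=BASE -> take LEFT -> golf
i=6: L=alpha=BASE, R=charlie -> take RIGHT -> charlie
Index 1 -> echo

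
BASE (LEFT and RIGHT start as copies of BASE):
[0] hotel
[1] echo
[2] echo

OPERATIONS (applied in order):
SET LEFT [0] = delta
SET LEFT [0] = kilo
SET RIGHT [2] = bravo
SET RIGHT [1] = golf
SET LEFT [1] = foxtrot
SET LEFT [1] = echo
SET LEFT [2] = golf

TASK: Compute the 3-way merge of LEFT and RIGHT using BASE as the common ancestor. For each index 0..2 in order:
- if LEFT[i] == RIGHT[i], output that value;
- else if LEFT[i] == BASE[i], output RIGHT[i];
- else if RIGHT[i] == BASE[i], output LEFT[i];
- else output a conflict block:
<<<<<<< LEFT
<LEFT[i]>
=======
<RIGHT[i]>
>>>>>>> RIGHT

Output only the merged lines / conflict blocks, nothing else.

Answer: kilo
golf
<<<<<<< LEFT
golf
=======
bravo
>>>>>>> RIGHT

Derivation:
Final LEFT:  [kilo, echo, golf]
Final RIGHT: [hotel, golf, bravo]
i=0: L=kilo, R=hotel=BASE -> take LEFT -> kilo
i=1: L=echo=BASE, R=golf -> take RIGHT -> golf
i=2: BASE=echo L=golf R=bravo all differ -> CONFLICT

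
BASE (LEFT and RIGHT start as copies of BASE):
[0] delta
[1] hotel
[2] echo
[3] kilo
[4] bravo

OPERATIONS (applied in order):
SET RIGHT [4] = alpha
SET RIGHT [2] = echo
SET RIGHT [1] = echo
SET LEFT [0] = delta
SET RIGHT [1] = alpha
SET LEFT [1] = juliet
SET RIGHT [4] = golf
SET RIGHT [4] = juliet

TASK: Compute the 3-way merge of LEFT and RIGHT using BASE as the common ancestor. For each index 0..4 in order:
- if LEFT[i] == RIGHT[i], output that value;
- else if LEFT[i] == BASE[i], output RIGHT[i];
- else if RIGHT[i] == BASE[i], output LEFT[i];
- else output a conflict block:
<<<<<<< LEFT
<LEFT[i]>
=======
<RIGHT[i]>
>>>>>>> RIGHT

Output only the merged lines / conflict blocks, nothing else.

Answer: delta
<<<<<<< LEFT
juliet
=======
alpha
>>>>>>> RIGHT
echo
kilo
juliet

Derivation:
Final LEFT:  [delta, juliet, echo, kilo, bravo]
Final RIGHT: [delta, alpha, echo, kilo, juliet]
i=0: L=delta R=delta -> agree -> delta
i=1: BASE=hotel L=juliet R=alpha all differ -> CONFLICT
i=2: L=echo R=echo -> agree -> echo
i=3: L=kilo R=kilo -> agree -> kilo
i=4: L=bravo=BASE, R=juliet -> take RIGHT -> juliet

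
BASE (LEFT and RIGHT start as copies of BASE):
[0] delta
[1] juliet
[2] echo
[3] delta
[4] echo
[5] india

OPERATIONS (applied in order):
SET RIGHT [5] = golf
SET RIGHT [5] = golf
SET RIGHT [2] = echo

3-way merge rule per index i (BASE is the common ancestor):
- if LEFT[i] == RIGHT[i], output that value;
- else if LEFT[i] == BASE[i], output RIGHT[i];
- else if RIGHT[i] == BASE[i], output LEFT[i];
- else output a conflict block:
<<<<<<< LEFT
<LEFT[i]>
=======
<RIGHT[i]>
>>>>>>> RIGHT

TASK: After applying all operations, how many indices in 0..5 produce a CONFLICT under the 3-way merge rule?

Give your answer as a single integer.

Final LEFT:  [delta, juliet, echo, delta, echo, india]
Final RIGHT: [delta, juliet, echo, delta, echo, golf]
i=0: L=delta R=delta -> agree -> delta
i=1: L=juliet R=juliet -> agree -> juliet
i=2: L=echo R=echo -> agree -> echo
i=3: L=delta R=delta -> agree -> delta
i=4: L=echo R=echo -> agree -> echo
i=5: L=india=BASE, R=golf -> take RIGHT -> golf
Conflict count: 0

Answer: 0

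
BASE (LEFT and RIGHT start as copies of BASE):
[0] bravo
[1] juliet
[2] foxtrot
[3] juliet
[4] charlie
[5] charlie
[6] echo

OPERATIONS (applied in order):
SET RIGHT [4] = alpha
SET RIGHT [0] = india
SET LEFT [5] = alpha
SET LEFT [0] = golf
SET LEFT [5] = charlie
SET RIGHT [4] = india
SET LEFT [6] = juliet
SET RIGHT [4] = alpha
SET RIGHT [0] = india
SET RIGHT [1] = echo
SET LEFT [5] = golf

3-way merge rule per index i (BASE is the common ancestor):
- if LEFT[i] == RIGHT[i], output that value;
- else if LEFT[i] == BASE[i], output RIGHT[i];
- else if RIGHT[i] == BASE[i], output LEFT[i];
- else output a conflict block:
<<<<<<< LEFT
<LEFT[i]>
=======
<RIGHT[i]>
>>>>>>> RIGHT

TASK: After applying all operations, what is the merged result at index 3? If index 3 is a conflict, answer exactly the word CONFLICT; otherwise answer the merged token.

Final LEFT:  [golf, juliet, foxtrot, juliet, charlie, golf, juliet]
Final RIGHT: [india, echo, foxtrot, juliet, alpha, charlie, echo]
i=0: BASE=bravo L=golf R=india all differ -> CONFLICT
i=1: L=juliet=BASE, R=echo -> take RIGHT -> echo
i=2: L=foxtrot R=foxtrot -> agree -> foxtrot
i=3: L=juliet R=juliet -> agree -> juliet
i=4: L=charlie=BASE, R=alpha -> take RIGHT -> alpha
i=5: L=golf, R=charlie=BASE -> take LEFT -> golf
i=6: L=juliet, R=echo=BASE -> take LEFT -> juliet
Index 3 -> juliet

Answer: juliet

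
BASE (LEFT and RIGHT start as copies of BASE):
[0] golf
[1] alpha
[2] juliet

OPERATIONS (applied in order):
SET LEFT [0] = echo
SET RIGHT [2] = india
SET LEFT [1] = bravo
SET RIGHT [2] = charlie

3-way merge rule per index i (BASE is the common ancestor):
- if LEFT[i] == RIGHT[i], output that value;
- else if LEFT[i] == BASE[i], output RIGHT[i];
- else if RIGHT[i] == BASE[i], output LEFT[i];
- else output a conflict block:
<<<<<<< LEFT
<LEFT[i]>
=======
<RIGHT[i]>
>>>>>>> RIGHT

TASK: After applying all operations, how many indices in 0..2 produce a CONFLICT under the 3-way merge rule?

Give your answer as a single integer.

Answer: 0

Derivation:
Final LEFT:  [echo, bravo, juliet]
Final RIGHT: [golf, alpha, charlie]
i=0: L=echo, R=golf=BASE -> take LEFT -> echo
i=1: L=bravo, R=alpha=BASE -> take LEFT -> bravo
i=2: L=juliet=BASE, R=charlie -> take RIGHT -> charlie
Conflict count: 0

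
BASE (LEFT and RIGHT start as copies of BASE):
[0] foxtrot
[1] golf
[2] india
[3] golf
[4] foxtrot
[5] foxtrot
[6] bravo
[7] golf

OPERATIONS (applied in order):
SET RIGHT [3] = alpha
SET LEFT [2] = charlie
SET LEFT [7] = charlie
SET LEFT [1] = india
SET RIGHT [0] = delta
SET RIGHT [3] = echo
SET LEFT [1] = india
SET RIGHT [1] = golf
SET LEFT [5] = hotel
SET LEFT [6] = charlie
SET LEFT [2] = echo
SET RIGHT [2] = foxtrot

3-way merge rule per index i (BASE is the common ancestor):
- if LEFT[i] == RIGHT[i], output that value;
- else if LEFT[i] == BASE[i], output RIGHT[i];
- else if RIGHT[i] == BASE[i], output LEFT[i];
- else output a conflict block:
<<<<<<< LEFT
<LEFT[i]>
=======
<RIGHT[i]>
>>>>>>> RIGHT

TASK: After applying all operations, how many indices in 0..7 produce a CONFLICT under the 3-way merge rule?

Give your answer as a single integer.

Answer: 1

Derivation:
Final LEFT:  [foxtrot, india, echo, golf, foxtrot, hotel, charlie, charlie]
Final RIGHT: [delta, golf, foxtrot, echo, foxtrot, foxtrot, bravo, golf]
i=0: L=foxtrot=BASE, R=delta -> take RIGHT -> delta
i=1: L=india, R=golf=BASE -> take LEFT -> india
i=2: BASE=india L=echo R=foxtrot all differ -> CONFLICT
i=3: L=golf=BASE, R=echo -> take RIGHT -> echo
i=4: L=foxtrot R=foxtrot -> agree -> foxtrot
i=5: L=hotel, R=foxtrot=BASE -> take LEFT -> hotel
i=6: L=charlie, R=bravo=BASE -> take LEFT -> charlie
i=7: L=charlie, R=golf=BASE -> take LEFT -> charlie
Conflict count: 1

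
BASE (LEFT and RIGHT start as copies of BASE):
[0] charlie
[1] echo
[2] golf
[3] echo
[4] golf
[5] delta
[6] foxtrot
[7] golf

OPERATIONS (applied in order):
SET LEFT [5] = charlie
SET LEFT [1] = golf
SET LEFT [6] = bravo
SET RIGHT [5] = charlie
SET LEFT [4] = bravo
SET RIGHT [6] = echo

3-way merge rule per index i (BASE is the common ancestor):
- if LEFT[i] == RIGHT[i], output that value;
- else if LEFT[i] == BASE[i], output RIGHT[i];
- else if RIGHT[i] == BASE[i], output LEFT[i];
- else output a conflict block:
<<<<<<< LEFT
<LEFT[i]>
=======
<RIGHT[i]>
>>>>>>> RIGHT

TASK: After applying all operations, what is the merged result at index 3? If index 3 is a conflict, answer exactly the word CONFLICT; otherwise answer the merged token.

Answer: echo

Derivation:
Final LEFT:  [charlie, golf, golf, echo, bravo, charlie, bravo, golf]
Final RIGHT: [charlie, echo, golf, echo, golf, charlie, echo, golf]
i=0: L=charlie R=charlie -> agree -> charlie
i=1: L=golf, R=echo=BASE -> take LEFT -> golf
i=2: L=golf R=golf -> agree -> golf
i=3: L=echo R=echo -> agree -> echo
i=4: L=bravo, R=golf=BASE -> take LEFT -> bravo
i=5: L=charlie R=charlie -> agree -> charlie
i=6: BASE=foxtrot L=bravo R=echo all differ -> CONFLICT
i=7: L=golf R=golf -> agree -> golf
Index 3 -> echo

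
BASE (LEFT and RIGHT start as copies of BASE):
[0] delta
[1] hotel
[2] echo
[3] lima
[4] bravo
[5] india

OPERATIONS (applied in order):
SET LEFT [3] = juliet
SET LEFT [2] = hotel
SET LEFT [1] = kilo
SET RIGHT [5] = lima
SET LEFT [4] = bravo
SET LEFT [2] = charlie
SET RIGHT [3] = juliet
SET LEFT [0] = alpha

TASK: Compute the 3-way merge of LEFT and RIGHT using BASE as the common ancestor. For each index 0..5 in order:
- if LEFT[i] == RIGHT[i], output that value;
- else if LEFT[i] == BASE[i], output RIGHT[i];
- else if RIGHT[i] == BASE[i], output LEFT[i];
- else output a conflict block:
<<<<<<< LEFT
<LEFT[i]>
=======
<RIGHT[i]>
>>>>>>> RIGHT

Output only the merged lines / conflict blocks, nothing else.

Final LEFT:  [alpha, kilo, charlie, juliet, bravo, india]
Final RIGHT: [delta, hotel, echo, juliet, bravo, lima]
i=0: L=alpha, R=delta=BASE -> take LEFT -> alpha
i=1: L=kilo, R=hotel=BASE -> take LEFT -> kilo
i=2: L=charlie, R=echo=BASE -> take LEFT -> charlie
i=3: L=juliet R=juliet -> agree -> juliet
i=4: L=bravo R=bravo -> agree -> bravo
i=5: L=india=BASE, R=lima -> take RIGHT -> lima

Answer: alpha
kilo
charlie
juliet
bravo
lima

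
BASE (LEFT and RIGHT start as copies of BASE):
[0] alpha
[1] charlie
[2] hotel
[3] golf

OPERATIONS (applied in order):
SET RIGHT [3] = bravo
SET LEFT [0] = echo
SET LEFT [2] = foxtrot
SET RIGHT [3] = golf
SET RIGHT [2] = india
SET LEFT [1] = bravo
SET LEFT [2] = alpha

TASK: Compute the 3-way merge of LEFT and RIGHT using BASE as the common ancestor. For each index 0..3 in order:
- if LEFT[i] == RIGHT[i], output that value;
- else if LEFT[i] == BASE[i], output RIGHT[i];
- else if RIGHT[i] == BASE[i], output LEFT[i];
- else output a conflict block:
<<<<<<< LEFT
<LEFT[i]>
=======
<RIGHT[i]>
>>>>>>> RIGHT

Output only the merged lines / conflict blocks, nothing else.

Final LEFT:  [echo, bravo, alpha, golf]
Final RIGHT: [alpha, charlie, india, golf]
i=0: L=echo, R=alpha=BASE -> take LEFT -> echo
i=1: L=bravo, R=charlie=BASE -> take LEFT -> bravo
i=2: BASE=hotel L=alpha R=india all differ -> CONFLICT
i=3: L=golf R=golf -> agree -> golf

Answer: echo
bravo
<<<<<<< LEFT
alpha
=======
india
>>>>>>> RIGHT
golf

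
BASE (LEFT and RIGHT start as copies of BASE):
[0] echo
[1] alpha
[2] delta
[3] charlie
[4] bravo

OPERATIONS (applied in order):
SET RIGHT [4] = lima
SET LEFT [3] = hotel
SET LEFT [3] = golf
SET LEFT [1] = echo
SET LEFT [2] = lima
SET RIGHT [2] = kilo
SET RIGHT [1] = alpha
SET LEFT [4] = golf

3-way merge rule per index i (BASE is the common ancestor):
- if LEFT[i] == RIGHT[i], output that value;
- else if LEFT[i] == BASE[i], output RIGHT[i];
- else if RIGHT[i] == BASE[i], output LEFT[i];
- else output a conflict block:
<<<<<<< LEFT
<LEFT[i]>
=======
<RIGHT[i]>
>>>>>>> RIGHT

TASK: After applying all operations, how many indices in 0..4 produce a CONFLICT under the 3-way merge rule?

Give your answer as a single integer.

Final LEFT:  [echo, echo, lima, golf, golf]
Final RIGHT: [echo, alpha, kilo, charlie, lima]
i=0: L=echo R=echo -> agree -> echo
i=1: L=echo, R=alpha=BASE -> take LEFT -> echo
i=2: BASE=delta L=lima R=kilo all differ -> CONFLICT
i=3: L=golf, R=charlie=BASE -> take LEFT -> golf
i=4: BASE=bravo L=golf R=lima all differ -> CONFLICT
Conflict count: 2

Answer: 2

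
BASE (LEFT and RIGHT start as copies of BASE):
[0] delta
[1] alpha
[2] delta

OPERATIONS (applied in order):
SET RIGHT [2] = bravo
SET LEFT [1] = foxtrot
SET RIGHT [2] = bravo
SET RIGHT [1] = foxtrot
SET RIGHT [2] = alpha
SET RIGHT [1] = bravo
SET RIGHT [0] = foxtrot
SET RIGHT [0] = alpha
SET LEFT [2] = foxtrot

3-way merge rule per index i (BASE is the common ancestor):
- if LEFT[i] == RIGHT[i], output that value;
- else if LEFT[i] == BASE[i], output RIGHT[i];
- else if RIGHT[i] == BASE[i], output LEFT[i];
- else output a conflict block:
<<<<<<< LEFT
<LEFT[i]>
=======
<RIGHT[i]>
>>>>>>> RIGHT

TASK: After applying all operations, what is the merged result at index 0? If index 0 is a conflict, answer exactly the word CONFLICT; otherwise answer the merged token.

Answer: alpha

Derivation:
Final LEFT:  [delta, foxtrot, foxtrot]
Final RIGHT: [alpha, bravo, alpha]
i=0: L=delta=BASE, R=alpha -> take RIGHT -> alpha
i=1: BASE=alpha L=foxtrot R=bravo all differ -> CONFLICT
i=2: BASE=delta L=foxtrot R=alpha all differ -> CONFLICT
Index 0 -> alpha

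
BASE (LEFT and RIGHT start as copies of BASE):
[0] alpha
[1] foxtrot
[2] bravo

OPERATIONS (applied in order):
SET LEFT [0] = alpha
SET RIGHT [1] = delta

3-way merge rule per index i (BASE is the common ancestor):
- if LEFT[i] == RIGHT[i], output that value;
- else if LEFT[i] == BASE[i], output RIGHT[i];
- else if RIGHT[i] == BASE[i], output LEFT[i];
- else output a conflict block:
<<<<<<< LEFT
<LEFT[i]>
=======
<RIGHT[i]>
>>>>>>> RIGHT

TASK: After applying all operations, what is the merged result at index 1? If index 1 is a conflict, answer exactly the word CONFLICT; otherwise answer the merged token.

Answer: delta

Derivation:
Final LEFT:  [alpha, foxtrot, bravo]
Final RIGHT: [alpha, delta, bravo]
i=0: L=alpha R=alpha -> agree -> alpha
i=1: L=foxtrot=BASE, R=delta -> take RIGHT -> delta
i=2: L=bravo R=bravo -> agree -> bravo
Index 1 -> delta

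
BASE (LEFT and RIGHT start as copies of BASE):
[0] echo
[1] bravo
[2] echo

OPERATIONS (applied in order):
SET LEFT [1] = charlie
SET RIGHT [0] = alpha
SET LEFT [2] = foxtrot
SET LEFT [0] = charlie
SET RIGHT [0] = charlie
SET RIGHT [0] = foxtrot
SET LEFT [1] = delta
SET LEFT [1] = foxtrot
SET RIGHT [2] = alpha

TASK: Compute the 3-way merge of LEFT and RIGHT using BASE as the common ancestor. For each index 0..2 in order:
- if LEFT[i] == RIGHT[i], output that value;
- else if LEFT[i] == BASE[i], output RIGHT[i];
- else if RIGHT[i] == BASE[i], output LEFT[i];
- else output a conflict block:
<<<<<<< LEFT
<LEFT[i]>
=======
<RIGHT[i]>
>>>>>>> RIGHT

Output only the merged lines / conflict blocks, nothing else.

Answer: <<<<<<< LEFT
charlie
=======
foxtrot
>>>>>>> RIGHT
foxtrot
<<<<<<< LEFT
foxtrot
=======
alpha
>>>>>>> RIGHT

Derivation:
Final LEFT:  [charlie, foxtrot, foxtrot]
Final RIGHT: [foxtrot, bravo, alpha]
i=0: BASE=echo L=charlie R=foxtrot all differ -> CONFLICT
i=1: L=foxtrot, R=bravo=BASE -> take LEFT -> foxtrot
i=2: BASE=echo L=foxtrot R=alpha all differ -> CONFLICT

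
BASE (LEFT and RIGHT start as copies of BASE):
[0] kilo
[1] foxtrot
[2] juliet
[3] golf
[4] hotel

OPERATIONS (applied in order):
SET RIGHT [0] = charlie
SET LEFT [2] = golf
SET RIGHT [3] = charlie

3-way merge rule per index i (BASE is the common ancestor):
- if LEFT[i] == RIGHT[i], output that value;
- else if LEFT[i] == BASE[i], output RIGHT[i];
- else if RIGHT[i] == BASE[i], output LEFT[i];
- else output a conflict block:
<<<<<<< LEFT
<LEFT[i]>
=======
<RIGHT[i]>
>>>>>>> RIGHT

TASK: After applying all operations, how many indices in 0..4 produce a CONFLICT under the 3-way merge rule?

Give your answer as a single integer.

Final LEFT:  [kilo, foxtrot, golf, golf, hotel]
Final RIGHT: [charlie, foxtrot, juliet, charlie, hotel]
i=0: L=kilo=BASE, R=charlie -> take RIGHT -> charlie
i=1: L=foxtrot R=foxtrot -> agree -> foxtrot
i=2: L=golf, R=juliet=BASE -> take LEFT -> golf
i=3: L=golf=BASE, R=charlie -> take RIGHT -> charlie
i=4: L=hotel R=hotel -> agree -> hotel
Conflict count: 0

Answer: 0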